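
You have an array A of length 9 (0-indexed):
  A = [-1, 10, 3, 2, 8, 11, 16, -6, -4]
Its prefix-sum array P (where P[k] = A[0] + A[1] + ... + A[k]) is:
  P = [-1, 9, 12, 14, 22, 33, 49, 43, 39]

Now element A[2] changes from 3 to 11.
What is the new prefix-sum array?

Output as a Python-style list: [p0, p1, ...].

Answer: [-1, 9, 20, 22, 30, 41, 57, 51, 47]

Derivation:
Change: A[2] 3 -> 11, delta = 8
P[k] for k < 2: unchanged (A[2] not included)
P[k] for k >= 2: shift by delta = 8
  P[0] = -1 + 0 = -1
  P[1] = 9 + 0 = 9
  P[2] = 12 + 8 = 20
  P[3] = 14 + 8 = 22
  P[4] = 22 + 8 = 30
  P[5] = 33 + 8 = 41
  P[6] = 49 + 8 = 57
  P[7] = 43 + 8 = 51
  P[8] = 39 + 8 = 47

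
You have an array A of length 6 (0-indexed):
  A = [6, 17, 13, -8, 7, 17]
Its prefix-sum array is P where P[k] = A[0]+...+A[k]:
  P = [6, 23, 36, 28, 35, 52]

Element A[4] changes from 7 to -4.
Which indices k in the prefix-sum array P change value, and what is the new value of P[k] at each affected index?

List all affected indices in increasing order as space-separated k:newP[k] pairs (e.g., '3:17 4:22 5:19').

Answer: 4:24 5:41

Derivation:
P[k] = A[0] + ... + A[k]
P[k] includes A[4] iff k >= 4
Affected indices: 4, 5, ..., 5; delta = -11
  P[4]: 35 + -11 = 24
  P[5]: 52 + -11 = 41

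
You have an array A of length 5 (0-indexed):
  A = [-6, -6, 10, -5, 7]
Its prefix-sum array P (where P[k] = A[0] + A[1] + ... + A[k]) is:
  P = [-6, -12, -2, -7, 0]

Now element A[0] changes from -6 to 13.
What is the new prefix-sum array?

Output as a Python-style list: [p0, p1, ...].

Answer: [13, 7, 17, 12, 19]

Derivation:
Change: A[0] -6 -> 13, delta = 19
P[k] for k < 0: unchanged (A[0] not included)
P[k] for k >= 0: shift by delta = 19
  P[0] = -6 + 19 = 13
  P[1] = -12 + 19 = 7
  P[2] = -2 + 19 = 17
  P[3] = -7 + 19 = 12
  P[4] = 0 + 19 = 19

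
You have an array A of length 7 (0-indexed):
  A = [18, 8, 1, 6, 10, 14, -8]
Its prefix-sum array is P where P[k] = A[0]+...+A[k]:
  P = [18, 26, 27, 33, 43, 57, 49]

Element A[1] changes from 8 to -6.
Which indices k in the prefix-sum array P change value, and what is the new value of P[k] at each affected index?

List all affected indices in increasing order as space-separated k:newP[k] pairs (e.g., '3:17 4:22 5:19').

Answer: 1:12 2:13 3:19 4:29 5:43 6:35

Derivation:
P[k] = A[0] + ... + A[k]
P[k] includes A[1] iff k >= 1
Affected indices: 1, 2, ..., 6; delta = -14
  P[1]: 26 + -14 = 12
  P[2]: 27 + -14 = 13
  P[3]: 33 + -14 = 19
  P[4]: 43 + -14 = 29
  P[5]: 57 + -14 = 43
  P[6]: 49 + -14 = 35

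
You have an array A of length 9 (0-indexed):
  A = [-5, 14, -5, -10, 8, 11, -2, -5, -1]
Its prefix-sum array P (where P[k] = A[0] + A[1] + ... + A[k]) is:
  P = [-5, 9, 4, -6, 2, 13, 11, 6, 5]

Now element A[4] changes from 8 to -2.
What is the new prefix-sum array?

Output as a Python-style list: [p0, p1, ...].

Answer: [-5, 9, 4, -6, -8, 3, 1, -4, -5]

Derivation:
Change: A[4] 8 -> -2, delta = -10
P[k] for k < 4: unchanged (A[4] not included)
P[k] for k >= 4: shift by delta = -10
  P[0] = -5 + 0 = -5
  P[1] = 9 + 0 = 9
  P[2] = 4 + 0 = 4
  P[3] = -6 + 0 = -6
  P[4] = 2 + -10 = -8
  P[5] = 13 + -10 = 3
  P[6] = 11 + -10 = 1
  P[7] = 6 + -10 = -4
  P[8] = 5 + -10 = -5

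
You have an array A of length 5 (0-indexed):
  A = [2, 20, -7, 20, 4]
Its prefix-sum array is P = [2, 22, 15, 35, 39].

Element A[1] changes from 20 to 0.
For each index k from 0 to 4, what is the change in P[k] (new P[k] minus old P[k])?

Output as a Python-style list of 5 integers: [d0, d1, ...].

Element change: A[1] 20 -> 0, delta = -20
For k < 1: P[k] unchanged, delta_P[k] = 0
For k >= 1: P[k] shifts by exactly -20
Delta array: [0, -20, -20, -20, -20]

Answer: [0, -20, -20, -20, -20]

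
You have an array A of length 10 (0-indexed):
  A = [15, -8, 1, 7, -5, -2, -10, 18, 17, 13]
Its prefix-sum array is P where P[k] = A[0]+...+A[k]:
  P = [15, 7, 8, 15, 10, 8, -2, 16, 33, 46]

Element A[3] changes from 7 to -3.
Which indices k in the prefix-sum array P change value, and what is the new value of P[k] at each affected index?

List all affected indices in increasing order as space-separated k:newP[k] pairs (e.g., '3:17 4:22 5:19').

P[k] = A[0] + ... + A[k]
P[k] includes A[3] iff k >= 3
Affected indices: 3, 4, ..., 9; delta = -10
  P[3]: 15 + -10 = 5
  P[4]: 10 + -10 = 0
  P[5]: 8 + -10 = -2
  P[6]: -2 + -10 = -12
  P[7]: 16 + -10 = 6
  P[8]: 33 + -10 = 23
  P[9]: 46 + -10 = 36

Answer: 3:5 4:0 5:-2 6:-12 7:6 8:23 9:36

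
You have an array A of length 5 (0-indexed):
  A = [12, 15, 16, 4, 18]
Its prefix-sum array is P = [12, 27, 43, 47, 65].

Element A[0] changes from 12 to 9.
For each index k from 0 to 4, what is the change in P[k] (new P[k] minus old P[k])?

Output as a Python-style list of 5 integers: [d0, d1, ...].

Answer: [-3, -3, -3, -3, -3]

Derivation:
Element change: A[0] 12 -> 9, delta = -3
For k < 0: P[k] unchanged, delta_P[k] = 0
For k >= 0: P[k] shifts by exactly -3
Delta array: [-3, -3, -3, -3, -3]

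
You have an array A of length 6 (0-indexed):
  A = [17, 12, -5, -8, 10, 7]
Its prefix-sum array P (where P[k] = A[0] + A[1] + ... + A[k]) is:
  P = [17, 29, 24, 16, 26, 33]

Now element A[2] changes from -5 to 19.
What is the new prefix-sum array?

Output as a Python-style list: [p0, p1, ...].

Answer: [17, 29, 48, 40, 50, 57]

Derivation:
Change: A[2] -5 -> 19, delta = 24
P[k] for k < 2: unchanged (A[2] not included)
P[k] for k >= 2: shift by delta = 24
  P[0] = 17 + 0 = 17
  P[1] = 29 + 0 = 29
  P[2] = 24 + 24 = 48
  P[3] = 16 + 24 = 40
  P[4] = 26 + 24 = 50
  P[5] = 33 + 24 = 57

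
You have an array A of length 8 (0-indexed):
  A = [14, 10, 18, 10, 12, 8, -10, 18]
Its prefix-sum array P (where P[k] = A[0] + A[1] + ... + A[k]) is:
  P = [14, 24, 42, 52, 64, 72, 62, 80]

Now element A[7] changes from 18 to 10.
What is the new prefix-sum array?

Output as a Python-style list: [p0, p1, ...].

Change: A[7] 18 -> 10, delta = -8
P[k] for k < 7: unchanged (A[7] not included)
P[k] for k >= 7: shift by delta = -8
  P[0] = 14 + 0 = 14
  P[1] = 24 + 0 = 24
  P[2] = 42 + 0 = 42
  P[3] = 52 + 0 = 52
  P[4] = 64 + 0 = 64
  P[5] = 72 + 0 = 72
  P[6] = 62 + 0 = 62
  P[7] = 80 + -8 = 72

Answer: [14, 24, 42, 52, 64, 72, 62, 72]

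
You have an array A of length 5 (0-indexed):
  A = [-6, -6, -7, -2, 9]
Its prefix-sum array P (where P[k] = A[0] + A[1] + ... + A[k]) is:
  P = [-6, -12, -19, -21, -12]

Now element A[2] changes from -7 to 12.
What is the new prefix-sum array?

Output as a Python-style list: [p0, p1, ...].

Answer: [-6, -12, 0, -2, 7]

Derivation:
Change: A[2] -7 -> 12, delta = 19
P[k] for k < 2: unchanged (A[2] not included)
P[k] for k >= 2: shift by delta = 19
  P[0] = -6 + 0 = -6
  P[1] = -12 + 0 = -12
  P[2] = -19 + 19 = 0
  P[3] = -21 + 19 = -2
  P[4] = -12 + 19 = 7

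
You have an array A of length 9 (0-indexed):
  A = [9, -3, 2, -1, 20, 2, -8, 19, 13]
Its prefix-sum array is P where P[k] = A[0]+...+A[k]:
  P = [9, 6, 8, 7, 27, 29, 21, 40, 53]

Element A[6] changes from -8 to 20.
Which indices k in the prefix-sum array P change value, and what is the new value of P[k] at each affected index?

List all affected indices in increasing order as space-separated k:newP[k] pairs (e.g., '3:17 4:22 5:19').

P[k] = A[0] + ... + A[k]
P[k] includes A[6] iff k >= 6
Affected indices: 6, 7, ..., 8; delta = 28
  P[6]: 21 + 28 = 49
  P[7]: 40 + 28 = 68
  P[8]: 53 + 28 = 81

Answer: 6:49 7:68 8:81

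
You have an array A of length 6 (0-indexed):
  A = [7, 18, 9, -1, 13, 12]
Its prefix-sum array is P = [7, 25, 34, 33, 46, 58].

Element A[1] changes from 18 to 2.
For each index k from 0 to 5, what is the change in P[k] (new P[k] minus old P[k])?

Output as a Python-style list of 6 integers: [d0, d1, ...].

Element change: A[1] 18 -> 2, delta = -16
For k < 1: P[k] unchanged, delta_P[k] = 0
For k >= 1: P[k] shifts by exactly -16
Delta array: [0, -16, -16, -16, -16, -16]

Answer: [0, -16, -16, -16, -16, -16]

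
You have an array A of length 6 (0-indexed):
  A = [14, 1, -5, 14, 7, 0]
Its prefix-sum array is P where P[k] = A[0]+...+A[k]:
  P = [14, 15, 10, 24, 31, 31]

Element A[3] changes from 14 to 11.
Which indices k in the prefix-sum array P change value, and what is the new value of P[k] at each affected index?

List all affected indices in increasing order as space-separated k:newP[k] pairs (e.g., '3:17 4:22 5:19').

P[k] = A[0] + ... + A[k]
P[k] includes A[3] iff k >= 3
Affected indices: 3, 4, ..., 5; delta = -3
  P[3]: 24 + -3 = 21
  P[4]: 31 + -3 = 28
  P[5]: 31 + -3 = 28

Answer: 3:21 4:28 5:28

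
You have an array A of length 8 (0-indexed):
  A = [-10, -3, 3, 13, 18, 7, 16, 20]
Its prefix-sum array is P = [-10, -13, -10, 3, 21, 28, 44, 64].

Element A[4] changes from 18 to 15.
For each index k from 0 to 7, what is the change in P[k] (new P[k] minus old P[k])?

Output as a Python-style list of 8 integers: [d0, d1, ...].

Answer: [0, 0, 0, 0, -3, -3, -3, -3]

Derivation:
Element change: A[4] 18 -> 15, delta = -3
For k < 4: P[k] unchanged, delta_P[k] = 0
For k >= 4: P[k] shifts by exactly -3
Delta array: [0, 0, 0, 0, -3, -3, -3, -3]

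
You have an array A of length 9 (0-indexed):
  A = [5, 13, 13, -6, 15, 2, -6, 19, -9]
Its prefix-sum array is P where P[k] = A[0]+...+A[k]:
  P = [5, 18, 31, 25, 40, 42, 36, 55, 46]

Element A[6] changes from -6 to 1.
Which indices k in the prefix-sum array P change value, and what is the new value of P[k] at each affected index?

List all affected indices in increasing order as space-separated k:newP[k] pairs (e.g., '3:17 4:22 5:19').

P[k] = A[0] + ... + A[k]
P[k] includes A[6] iff k >= 6
Affected indices: 6, 7, ..., 8; delta = 7
  P[6]: 36 + 7 = 43
  P[7]: 55 + 7 = 62
  P[8]: 46 + 7 = 53

Answer: 6:43 7:62 8:53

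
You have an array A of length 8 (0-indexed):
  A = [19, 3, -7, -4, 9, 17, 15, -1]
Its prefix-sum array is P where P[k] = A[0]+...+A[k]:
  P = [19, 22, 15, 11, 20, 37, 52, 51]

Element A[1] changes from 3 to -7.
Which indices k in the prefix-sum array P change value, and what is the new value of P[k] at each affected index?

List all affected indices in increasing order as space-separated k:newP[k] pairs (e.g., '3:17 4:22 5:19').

Answer: 1:12 2:5 3:1 4:10 5:27 6:42 7:41

Derivation:
P[k] = A[0] + ... + A[k]
P[k] includes A[1] iff k >= 1
Affected indices: 1, 2, ..., 7; delta = -10
  P[1]: 22 + -10 = 12
  P[2]: 15 + -10 = 5
  P[3]: 11 + -10 = 1
  P[4]: 20 + -10 = 10
  P[5]: 37 + -10 = 27
  P[6]: 52 + -10 = 42
  P[7]: 51 + -10 = 41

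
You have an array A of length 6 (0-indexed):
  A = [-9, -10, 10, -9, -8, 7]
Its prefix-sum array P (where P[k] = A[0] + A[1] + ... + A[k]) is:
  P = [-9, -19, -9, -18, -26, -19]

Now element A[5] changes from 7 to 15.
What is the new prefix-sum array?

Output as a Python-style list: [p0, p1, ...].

Change: A[5] 7 -> 15, delta = 8
P[k] for k < 5: unchanged (A[5] not included)
P[k] for k >= 5: shift by delta = 8
  P[0] = -9 + 0 = -9
  P[1] = -19 + 0 = -19
  P[2] = -9 + 0 = -9
  P[3] = -18 + 0 = -18
  P[4] = -26 + 0 = -26
  P[5] = -19 + 8 = -11

Answer: [-9, -19, -9, -18, -26, -11]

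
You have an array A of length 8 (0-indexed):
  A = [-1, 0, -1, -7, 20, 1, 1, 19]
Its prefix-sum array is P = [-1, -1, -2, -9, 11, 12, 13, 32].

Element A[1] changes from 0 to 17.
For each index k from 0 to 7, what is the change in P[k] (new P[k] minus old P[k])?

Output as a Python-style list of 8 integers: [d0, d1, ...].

Answer: [0, 17, 17, 17, 17, 17, 17, 17]

Derivation:
Element change: A[1] 0 -> 17, delta = 17
For k < 1: P[k] unchanged, delta_P[k] = 0
For k >= 1: P[k] shifts by exactly 17
Delta array: [0, 17, 17, 17, 17, 17, 17, 17]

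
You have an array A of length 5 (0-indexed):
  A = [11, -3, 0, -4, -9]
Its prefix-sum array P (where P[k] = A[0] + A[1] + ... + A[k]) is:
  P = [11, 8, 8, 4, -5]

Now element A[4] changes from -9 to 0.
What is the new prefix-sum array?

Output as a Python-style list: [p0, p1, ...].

Change: A[4] -9 -> 0, delta = 9
P[k] for k < 4: unchanged (A[4] not included)
P[k] for k >= 4: shift by delta = 9
  P[0] = 11 + 0 = 11
  P[1] = 8 + 0 = 8
  P[2] = 8 + 0 = 8
  P[3] = 4 + 0 = 4
  P[4] = -5 + 9 = 4

Answer: [11, 8, 8, 4, 4]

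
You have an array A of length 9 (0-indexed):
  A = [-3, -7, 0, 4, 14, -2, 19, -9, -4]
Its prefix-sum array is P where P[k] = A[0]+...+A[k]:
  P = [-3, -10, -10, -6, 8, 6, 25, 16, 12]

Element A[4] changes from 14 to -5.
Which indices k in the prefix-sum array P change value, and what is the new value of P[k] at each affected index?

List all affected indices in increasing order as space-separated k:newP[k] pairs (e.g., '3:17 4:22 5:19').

Answer: 4:-11 5:-13 6:6 7:-3 8:-7

Derivation:
P[k] = A[0] + ... + A[k]
P[k] includes A[4] iff k >= 4
Affected indices: 4, 5, ..., 8; delta = -19
  P[4]: 8 + -19 = -11
  P[5]: 6 + -19 = -13
  P[6]: 25 + -19 = 6
  P[7]: 16 + -19 = -3
  P[8]: 12 + -19 = -7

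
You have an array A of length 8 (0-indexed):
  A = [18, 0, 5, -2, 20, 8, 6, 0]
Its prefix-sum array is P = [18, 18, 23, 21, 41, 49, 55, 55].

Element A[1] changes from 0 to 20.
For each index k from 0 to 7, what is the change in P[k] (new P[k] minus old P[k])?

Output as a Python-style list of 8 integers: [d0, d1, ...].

Answer: [0, 20, 20, 20, 20, 20, 20, 20]

Derivation:
Element change: A[1] 0 -> 20, delta = 20
For k < 1: P[k] unchanged, delta_P[k] = 0
For k >= 1: P[k] shifts by exactly 20
Delta array: [0, 20, 20, 20, 20, 20, 20, 20]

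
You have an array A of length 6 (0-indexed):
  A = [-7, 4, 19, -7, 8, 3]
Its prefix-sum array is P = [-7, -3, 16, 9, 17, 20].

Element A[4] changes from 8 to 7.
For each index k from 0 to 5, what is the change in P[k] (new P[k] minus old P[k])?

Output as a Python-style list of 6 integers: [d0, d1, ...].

Element change: A[4] 8 -> 7, delta = -1
For k < 4: P[k] unchanged, delta_P[k] = 0
For k >= 4: P[k] shifts by exactly -1
Delta array: [0, 0, 0, 0, -1, -1]

Answer: [0, 0, 0, 0, -1, -1]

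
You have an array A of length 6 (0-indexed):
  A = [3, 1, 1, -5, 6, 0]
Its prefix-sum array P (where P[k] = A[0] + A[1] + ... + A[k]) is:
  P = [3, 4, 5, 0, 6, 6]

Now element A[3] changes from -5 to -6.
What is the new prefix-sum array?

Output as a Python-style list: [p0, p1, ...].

Change: A[3] -5 -> -6, delta = -1
P[k] for k < 3: unchanged (A[3] not included)
P[k] for k >= 3: shift by delta = -1
  P[0] = 3 + 0 = 3
  P[1] = 4 + 0 = 4
  P[2] = 5 + 0 = 5
  P[3] = 0 + -1 = -1
  P[4] = 6 + -1 = 5
  P[5] = 6 + -1 = 5

Answer: [3, 4, 5, -1, 5, 5]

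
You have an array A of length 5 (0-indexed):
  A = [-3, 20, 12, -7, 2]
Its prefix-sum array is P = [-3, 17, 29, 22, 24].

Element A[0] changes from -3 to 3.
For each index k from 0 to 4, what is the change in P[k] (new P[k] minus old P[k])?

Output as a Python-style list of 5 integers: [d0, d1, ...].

Answer: [6, 6, 6, 6, 6]

Derivation:
Element change: A[0] -3 -> 3, delta = 6
For k < 0: P[k] unchanged, delta_P[k] = 0
For k >= 0: P[k] shifts by exactly 6
Delta array: [6, 6, 6, 6, 6]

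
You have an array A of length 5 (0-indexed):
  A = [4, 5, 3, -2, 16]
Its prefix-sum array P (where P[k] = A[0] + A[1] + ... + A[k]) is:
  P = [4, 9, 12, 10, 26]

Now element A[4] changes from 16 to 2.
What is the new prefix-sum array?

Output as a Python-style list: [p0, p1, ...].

Change: A[4] 16 -> 2, delta = -14
P[k] for k < 4: unchanged (A[4] not included)
P[k] for k >= 4: shift by delta = -14
  P[0] = 4 + 0 = 4
  P[1] = 9 + 0 = 9
  P[2] = 12 + 0 = 12
  P[3] = 10 + 0 = 10
  P[4] = 26 + -14 = 12

Answer: [4, 9, 12, 10, 12]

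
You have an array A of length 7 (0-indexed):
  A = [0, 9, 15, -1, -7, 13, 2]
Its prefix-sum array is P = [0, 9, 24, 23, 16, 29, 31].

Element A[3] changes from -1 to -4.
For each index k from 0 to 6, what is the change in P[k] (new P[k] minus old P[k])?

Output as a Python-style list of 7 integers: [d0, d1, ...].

Answer: [0, 0, 0, -3, -3, -3, -3]

Derivation:
Element change: A[3] -1 -> -4, delta = -3
For k < 3: P[k] unchanged, delta_P[k] = 0
For k >= 3: P[k] shifts by exactly -3
Delta array: [0, 0, 0, -3, -3, -3, -3]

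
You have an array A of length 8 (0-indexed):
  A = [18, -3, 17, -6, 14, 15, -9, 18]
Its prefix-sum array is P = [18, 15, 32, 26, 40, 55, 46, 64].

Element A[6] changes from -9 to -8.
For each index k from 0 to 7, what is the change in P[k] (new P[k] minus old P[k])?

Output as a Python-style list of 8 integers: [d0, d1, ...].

Element change: A[6] -9 -> -8, delta = 1
For k < 6: P[k] unchanged, delta_P[k] = 0
For k >= 6: P[k] shifts by exactly 1
Delta array: [0, 0, 0, 0, 0, 0, 1, 1]

Answer: [0, 0, 0, 0, 0, 0, 1, 1]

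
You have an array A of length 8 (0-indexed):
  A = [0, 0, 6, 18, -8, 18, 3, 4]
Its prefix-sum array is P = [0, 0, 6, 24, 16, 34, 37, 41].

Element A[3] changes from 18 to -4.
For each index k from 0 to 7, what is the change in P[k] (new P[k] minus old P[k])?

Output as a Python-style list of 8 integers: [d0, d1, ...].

Element change: A[3] 18 -> -4, delta = -22
For k < 3: P[k] unchanged, delta_P[k] = 0
For k >= 3: P[k] shifts by exactly -22
Delta array: [0, 0, 0, -22, -22, -22, -22, -22]

Answer: [0, 0, 0, -22, -22, -22, -22, -22]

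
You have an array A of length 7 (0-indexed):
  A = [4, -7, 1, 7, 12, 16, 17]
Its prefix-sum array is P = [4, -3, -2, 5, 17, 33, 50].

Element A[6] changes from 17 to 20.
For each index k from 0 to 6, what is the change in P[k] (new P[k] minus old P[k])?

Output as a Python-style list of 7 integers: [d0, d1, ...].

Answer: [0, 0, 0, 0, 0, 0, 3]

Derivation:
Element change: A[6] 17 -> 20, delta = 3
For k < 6: P[k] unchanged, delta_P[k] = 0
For k >= 6: P[k] shifts by exactly 3
Delta array: [0, 0, 0, 0, 0, 0, 3]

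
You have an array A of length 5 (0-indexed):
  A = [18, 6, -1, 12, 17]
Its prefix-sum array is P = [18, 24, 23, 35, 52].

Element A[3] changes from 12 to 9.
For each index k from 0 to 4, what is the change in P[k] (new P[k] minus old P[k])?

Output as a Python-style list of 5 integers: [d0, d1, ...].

Answer: [0, 0, 0, -3, -3]

Derivation:
Element change: A[3] 12 -> 9, delta = -3
For k < 3: P[k] unchanged, delta_P[k] = 0
For k >= 3: P[k] shifts by exactly -3
Delta array: [0, 0, 0, -3, -3]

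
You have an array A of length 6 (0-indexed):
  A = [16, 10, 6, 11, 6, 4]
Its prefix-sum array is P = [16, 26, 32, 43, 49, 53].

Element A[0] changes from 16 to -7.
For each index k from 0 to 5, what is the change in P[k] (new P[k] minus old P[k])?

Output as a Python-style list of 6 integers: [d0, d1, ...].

Element change: A[0] 16 -> -7, delta = -23
For k < 0: P[k] unchanged, delta_P[k] = 0
For k >= 0: P[k] shifts by exactly -23
Delta array: [-23, -23, -23, -23, -23, -23]

Answer: [-23, -23, -23, -23, -23, -23]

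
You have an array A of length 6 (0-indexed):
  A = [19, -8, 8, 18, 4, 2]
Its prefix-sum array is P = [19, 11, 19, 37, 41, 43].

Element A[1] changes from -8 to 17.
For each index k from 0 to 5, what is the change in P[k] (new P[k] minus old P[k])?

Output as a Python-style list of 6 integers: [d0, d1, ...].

Element change: A[1] -8 -> 17, delta = 25
For k < 1: P[k] unchanged, delta_P[k] = 0
For k >= 1: P[k] shifts by exactly 25
Delta array: [0, 25, 25, 25, 25, 25]

Answer: [0, 25, 25, 25, 25, 25]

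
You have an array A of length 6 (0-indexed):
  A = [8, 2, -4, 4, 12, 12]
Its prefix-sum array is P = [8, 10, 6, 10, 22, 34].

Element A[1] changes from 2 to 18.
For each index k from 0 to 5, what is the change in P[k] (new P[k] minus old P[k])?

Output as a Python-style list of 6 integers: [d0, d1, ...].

Answer: [0, 16, 16, 16, 16, 16]

Derivation:
Element change: A[1] 2 -> 18, delta = 16
For k < 1: P[k] unchanged, delta_P[k] = 0
For k >= 1: P[k] shifts by exactly 16
Delta array: [0, 16, 16, 16, 16, 16]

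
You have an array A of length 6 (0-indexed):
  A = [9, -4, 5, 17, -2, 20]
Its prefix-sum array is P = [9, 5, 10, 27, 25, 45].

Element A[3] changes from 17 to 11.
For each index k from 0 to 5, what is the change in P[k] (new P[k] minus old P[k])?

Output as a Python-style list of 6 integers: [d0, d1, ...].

Answer: [0, 0, 0, -6, -6, -6]

Derivation:
Element change: A[3] 17 -> 11, delta = -6
For k < 3: P[k] unchanged, delta_P[k] = 0
For k >= 3: P[k] shifts by exactly -6
Delta array: [0, 0, 0, -6, -6, -6]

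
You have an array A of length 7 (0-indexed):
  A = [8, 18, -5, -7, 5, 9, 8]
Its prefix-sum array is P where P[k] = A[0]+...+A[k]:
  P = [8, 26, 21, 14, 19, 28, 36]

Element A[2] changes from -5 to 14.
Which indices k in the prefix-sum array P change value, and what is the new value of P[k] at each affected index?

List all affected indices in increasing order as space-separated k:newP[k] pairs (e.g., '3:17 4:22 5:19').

P[k] = A[0] + ... + A[k]
P[k] includes A[2] iff k >= 2
Affected indices: 2, 3, ..., 6; delta = 19
  P[2]: 21 + 19 = 40
  P[3]: 14 + 19 = 33
  P[4]: 19 + 19 = 38
  P[5]: 28 + 19 = 47
  P[6]: 36 + 19 = 55

Answer: 2:40 3:33 4:38 5:47 6:55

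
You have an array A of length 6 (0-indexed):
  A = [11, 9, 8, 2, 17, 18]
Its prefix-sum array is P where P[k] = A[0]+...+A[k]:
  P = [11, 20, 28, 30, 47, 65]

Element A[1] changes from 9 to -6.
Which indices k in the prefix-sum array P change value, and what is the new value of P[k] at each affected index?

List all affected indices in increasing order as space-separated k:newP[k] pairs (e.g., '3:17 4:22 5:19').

Answer: 1:5 2:13 3:15 4:32 5:50

Derivation:
P[k] = A[0] + ... + A[k]
P[k] includes A[1] iff k >= 1
Affected indices: 1, 2, ..., 5; delta = -15
  P[1]: 20 + -15 = 5
  P[2]: 28 + -15 = 13
  P[3]: 30 + -15 = 15
  P[4]: 47 + -15 = 32
  P[5]: 65 + -15 = 50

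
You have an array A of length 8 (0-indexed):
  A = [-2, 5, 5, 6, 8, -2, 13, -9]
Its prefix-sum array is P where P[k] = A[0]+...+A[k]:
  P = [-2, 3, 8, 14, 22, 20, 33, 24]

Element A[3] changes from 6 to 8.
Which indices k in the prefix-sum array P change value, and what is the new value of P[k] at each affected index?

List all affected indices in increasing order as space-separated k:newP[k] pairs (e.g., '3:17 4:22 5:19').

Answer: 3:16 4:24 5:22 6:35 7:26

Derivation:
P[k] = A[0] + ... + A[k]
P[k] includes A[3] iff k >= 3
Affected indices: 3, 4, ..., 7; delta = 2
  P[3]: 14 + 2 = 16
  P[4]: 22 + 2 = 24
  P[5]: 20 + 2 = 22
  P[6]: 33 + 2 = 35
  P[7]: 24 + 2 = 26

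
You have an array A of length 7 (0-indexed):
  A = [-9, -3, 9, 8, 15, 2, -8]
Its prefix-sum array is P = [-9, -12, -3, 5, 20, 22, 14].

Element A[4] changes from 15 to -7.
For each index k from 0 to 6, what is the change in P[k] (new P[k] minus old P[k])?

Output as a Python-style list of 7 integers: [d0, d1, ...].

Element change: A[4] 15 -> -7, delta = -22
For k < 4: P[k] unchanged, delta_P[k] = 0
For k >= 4: P[k] shifts by exactly -22
Delta array: [0, 0, 0, 0, -22, -22, -22]

Answer: [0, 0, 0, 0, -22, -22, -22]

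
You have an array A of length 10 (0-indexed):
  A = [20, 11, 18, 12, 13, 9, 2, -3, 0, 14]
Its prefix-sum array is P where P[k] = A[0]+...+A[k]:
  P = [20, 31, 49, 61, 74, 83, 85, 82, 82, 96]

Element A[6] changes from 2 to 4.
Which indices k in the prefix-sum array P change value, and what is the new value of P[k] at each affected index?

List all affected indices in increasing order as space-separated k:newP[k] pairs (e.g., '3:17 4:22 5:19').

P[k] = A[0] + ... + A[k]
P[k] includes A[6] iff k >= 6
Affected indices: 6, 7, ..., 9; delta = 2
  P[6]: 85 + 2 = 87
  P[7]: 82 + 2 = 84
  P[8]: 82 + 2 = 84
  P[9]: 96 + 2 = 98

Answer: 6:87 7:84 8:84 9:98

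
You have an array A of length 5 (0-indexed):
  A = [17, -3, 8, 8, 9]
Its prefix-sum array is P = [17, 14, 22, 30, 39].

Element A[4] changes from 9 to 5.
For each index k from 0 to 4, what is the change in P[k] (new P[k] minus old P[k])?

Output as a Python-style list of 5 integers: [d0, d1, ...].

Element change: A[4] 9 -> 5, delta = -4
For k < 4: P[k] unchanged, delta_P[k] = 0
For k >= 4: P[k] shifts by exactly -4
Delta array: [0, 0, 0, 0, -4]

Answer: [0, 0, 0, 0, -4]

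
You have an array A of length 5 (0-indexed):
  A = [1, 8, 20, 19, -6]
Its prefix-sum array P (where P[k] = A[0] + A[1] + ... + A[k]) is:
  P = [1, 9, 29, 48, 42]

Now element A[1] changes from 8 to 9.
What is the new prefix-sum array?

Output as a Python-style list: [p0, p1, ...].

Answer: [1, 10, 30, 49, 43]

Derivation:
Change: A[1] 8 -> 9, delta = 1
P[k] for k < 1: unchanged (A[1] not included)
P[k] for k >= 1: shift by delta = 1
  P[0] = 1 + 0 = 1
  P[1] = 9 + 1 = 10
  P[2] = 29 + 1 = 30
  P[3] = 48 + 1 = 49
  P[4] = 42 + 1 = 43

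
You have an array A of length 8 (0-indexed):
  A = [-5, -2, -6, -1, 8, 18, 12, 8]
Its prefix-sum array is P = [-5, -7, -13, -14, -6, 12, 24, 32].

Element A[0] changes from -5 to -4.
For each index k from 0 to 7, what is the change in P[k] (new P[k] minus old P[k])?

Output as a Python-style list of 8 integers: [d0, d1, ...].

Answer: [1, 1, 1, 1, 1, 1, 1, 1]

Derivation:
Element change: A[0] -5 -> -4, delta = 1
For k < 0: P[k] unchanged, delta_P[k] = 0
For k >= 0: P[k] shifts by exactly 1
Delta array: [1, 1, 1, 1, 1, 1, 1, 1]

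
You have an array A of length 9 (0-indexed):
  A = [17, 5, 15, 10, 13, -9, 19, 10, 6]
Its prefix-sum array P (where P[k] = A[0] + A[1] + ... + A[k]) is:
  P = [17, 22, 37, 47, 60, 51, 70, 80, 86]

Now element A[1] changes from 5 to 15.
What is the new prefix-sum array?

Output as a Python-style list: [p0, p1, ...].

Change: A[1] 5 -> 15, delta = 10
P[k] for k < 1: unchanged (A[1] not included)
P[k] for k >= 1: shift by delta = 10
  P[0] = 17 + 0 = 17
  P[1] = 22 + 10 = 32
  P[2] = 37 + 10 = 47
  P[3] = 47 + 10 = 57
  P[4] = 60 + 10 = 70
  P[5] = 51 + 10 = 61
  P[6] = 70 + 10 = 80
  P[7] = 80 + 10 = 90
  P[8] = 86 + 10 = 96

Answer: [17, 32, 47, 57, 70, 61, 80, 90, 96]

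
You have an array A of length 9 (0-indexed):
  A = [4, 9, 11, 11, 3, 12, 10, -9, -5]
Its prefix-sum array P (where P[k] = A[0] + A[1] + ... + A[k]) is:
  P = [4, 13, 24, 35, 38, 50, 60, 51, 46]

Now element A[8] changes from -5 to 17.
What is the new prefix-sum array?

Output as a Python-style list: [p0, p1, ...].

Change: A[8] -5 -> 17, delta = 22
P[k] for k < 8: unchanged (A[8] not included)
P[k] for k >= 8: shift by delta = 22
  P[0] = 4 + 0 = 4
  P[1] = 13 + 0 = 13
  P[2] = 24 + 0 = 24
  P[3] = 35 + 0 = 35
  P[4] = 38 + 0 = 38
  P[5] = 50 + 0 = 50
  P[6] = 60 + 0 = 60
  P[7] = 51 + 0 = 51
  P[8] = 46 + 22 = 68

Answer: [4, 13, 24, 35, 38, 50, 60, 51, 68]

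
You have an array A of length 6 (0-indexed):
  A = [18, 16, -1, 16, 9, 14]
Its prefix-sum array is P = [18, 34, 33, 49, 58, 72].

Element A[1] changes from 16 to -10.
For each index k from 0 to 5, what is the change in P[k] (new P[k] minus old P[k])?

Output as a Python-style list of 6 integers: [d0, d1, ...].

Answer: [0, -26, -26, -26, -26, -26]

Derivation:
Element change: A[1] 16 -> -10, delta = -26
For k < 1: P[k] unchanged, delta_P[k] = 0
For k >= 1: P[k] shifts by exactly -26
Delta array: [0, -26, -26, -26, -26, -26]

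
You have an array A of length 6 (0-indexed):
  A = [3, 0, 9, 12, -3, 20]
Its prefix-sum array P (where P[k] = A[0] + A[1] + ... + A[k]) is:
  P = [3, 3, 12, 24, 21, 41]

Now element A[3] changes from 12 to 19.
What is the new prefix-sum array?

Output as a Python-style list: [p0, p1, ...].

Answer: [3, 3, 12, 31, 28, 48]

Derivation:
Change: A[3] 12 -> 19, delta = 7
P[k] for k < 3: unchanged (A[3] not included)
P[k] for k >= 3: shift by delta = 7
  P[0] = 3 + 0 = 3
  P[1] = 3 + 0 = 3
  P[2] = 12 + 0 = 12
  P[3] = 24 + 7 = 31
  P[4] = 21 + 7 = 28
  P[5] = 41 + 7 = 48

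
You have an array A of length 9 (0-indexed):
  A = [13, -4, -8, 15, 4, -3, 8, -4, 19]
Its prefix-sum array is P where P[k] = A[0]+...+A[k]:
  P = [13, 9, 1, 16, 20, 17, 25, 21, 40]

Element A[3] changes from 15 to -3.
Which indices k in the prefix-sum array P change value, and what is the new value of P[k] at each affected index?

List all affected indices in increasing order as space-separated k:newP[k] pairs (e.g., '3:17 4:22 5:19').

P[k] = A[0] + ... + A[k]
P[k] includes A[3] iff k >= 3
Affected indices: 3, 4, ..., 8; delta = -18
  P[3]: 16 + -18 = -2
  P[4]: 20 + -18 = 2
  P[5]: 17 + -18 = -1
  P[6]: 25 + -18 = 7
  P[7]: 21 + -18 = 3
  P[8]: 40 + -18 = 22

Answer: 3:-2 4:2 5:-1 6:7 7:3 8:22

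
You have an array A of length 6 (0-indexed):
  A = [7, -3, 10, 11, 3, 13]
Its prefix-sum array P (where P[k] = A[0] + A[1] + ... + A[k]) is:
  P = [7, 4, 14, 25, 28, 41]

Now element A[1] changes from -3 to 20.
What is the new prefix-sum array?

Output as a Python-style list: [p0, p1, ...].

Answer: [7, 27, 37, 48, 51, 64]

Derivation:
Change: A[1] -3 -> 20, delta = 23
P[k] for k < 1: unchanged (A[1] not included)
P[k] for k >= 1: shift by delta = 23
  P[0] = 7 + 0 = 7
  P[1] = 4 + 23 = 27
  P[2] = 14 + 23 = 37
  P[3] = 25 + 23 = 48
  P[4] = 28 + 23 = 51
  P[5] = 41 + 23 = 64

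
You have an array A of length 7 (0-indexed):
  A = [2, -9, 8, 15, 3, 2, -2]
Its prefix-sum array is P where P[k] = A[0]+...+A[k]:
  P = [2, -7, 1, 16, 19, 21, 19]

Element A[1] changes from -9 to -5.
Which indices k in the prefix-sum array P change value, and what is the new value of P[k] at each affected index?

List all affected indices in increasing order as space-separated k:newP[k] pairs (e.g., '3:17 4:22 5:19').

Answer: 1:-3 2:5 3:20 4:23 5:25 6:23

Derivation:
P[k] = A[0] + ... + A[k]
P[k] includes A[1] iff k >= 1
Affected indices: 1, 2, ..., 6; delta = 4
  P[1]: -7 + 4 = -3
  P[2]: 1 + 4 = 5
  P[3]: 16 + 4 = 20
  P[4]: 19 + 4 = 23
  P[5]: 21 + 4 = 25
  P[6]: 19 + 4 = 23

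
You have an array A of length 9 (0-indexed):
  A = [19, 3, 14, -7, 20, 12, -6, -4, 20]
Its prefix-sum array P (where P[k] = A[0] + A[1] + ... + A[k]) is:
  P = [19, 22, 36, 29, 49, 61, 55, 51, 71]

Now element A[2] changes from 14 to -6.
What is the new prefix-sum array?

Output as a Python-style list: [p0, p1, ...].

Answer: [19, 22, 16, 9, 29, 41, 35, 31, 51]

Derivation:
Change: A[2] 14 -> -6, delta = -20
P[k] for k < 2: unchanged (A[2] not included)
P[k] for k >= 2: shift by delta = -20
  P[0] = 19 + 0 = 19
  P[1] = 22 + 0 = 22
  P[2] = 36 + -20 = 16
  P[3] = 29 + -20 = 9
  P[4] = 49 + -20 = 29
  P[5] = 61 + -20 = 41
  P[6] = 55 + -20 = 35
  P[7] = 51 + -20 = 31
  P[8] = 71 + -20 = 51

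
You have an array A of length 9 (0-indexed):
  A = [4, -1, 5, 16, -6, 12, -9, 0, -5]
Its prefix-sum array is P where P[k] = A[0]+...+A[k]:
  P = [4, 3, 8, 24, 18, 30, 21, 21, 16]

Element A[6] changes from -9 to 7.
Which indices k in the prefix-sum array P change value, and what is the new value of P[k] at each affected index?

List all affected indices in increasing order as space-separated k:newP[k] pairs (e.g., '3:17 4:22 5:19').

P[k] = A[0] + ... + A[k]
P[k] includes A[6] iff k >= 6
Affected indices: 6, 7, ..., 8; delta = 16
  P[6]: 21 + 16 = 37
  P[7]: 21 + 16 = 37
  P[8]: 16 + 16 = 32

Answer: 6:37 7:37 8:32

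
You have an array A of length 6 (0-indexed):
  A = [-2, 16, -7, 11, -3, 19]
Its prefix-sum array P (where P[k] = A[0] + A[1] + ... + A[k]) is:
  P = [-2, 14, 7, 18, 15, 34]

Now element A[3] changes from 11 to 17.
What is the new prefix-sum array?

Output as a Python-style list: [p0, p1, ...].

Answer: [-2, 14, 7, 24, 21, 40]

Derivation:
Change: A[3] 11 -> 17, delta = 6
P[k] for k < 3: unchanged (A[3] not included)
P[k] for k >= 3: shift by delta = 6
  P[0] = -2 + 0 = -2
  P[1] = 14 + 0 = 14
  P[2] = 7 + 0 = 7
  P[3] = 18 + 6 = 24
  P[4] = 15 + 6 = 21
  P[5] = 34 + 6 = 40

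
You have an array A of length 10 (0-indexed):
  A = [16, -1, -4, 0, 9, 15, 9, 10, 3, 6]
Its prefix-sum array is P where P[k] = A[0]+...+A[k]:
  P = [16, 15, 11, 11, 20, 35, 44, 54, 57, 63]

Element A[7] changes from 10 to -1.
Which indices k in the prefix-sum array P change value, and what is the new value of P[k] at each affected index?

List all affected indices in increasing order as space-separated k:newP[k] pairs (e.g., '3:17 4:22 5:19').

P[k] = A[0] + ... + A[k]
P[k] includes A[7] iff k >= 7
Affected indices: 7, 8, ..., 9; delta = -11
  P[7]: 54 + -11 = 43
  P[8]: 57 + -11 = 46
  P[9]: 63 + -11 = 52

Answer: 7:43 8:46 9:52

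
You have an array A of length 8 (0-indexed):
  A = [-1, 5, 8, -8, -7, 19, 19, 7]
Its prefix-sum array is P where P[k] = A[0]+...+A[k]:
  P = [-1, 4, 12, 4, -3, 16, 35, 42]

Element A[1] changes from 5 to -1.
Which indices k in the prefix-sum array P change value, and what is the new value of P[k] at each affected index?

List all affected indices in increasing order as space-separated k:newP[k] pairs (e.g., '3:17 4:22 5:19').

Answer: 1:-2 2:6 3:-2 4:-9 5:10 6:29 7:36

Derivation:
P[k] = A[0] + ... + A[k]
P[k] includes A[1] iff k >= 1
Affected indices: 1, 2, ..., 7; delta = -6
  P[1]: 4 + -6 = -2
  P[2]: 12 + -6 = 6
  P[3]: 4 + -6 = -2
  P[4]: -3 + -6 = -9
  P[5]: 16 + -6 = 10
  P[6]: 35 + -6 = 29
  P[7]: 42 + -6 = 36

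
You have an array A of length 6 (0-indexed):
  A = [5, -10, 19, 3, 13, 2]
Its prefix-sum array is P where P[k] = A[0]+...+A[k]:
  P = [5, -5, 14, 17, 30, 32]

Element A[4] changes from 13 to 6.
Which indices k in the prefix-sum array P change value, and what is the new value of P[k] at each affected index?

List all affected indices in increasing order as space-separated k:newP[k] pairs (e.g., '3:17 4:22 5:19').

P[k] = A[0] + ... + A[k]
P[k] includes A[4] iff k >= 4
Affected indices: 4, 5, ..., 5; delta = -7
  P[4]: 30 + -7 = 23
  P[5]: 32 + -7 = 25

Answer: 4:23 5:25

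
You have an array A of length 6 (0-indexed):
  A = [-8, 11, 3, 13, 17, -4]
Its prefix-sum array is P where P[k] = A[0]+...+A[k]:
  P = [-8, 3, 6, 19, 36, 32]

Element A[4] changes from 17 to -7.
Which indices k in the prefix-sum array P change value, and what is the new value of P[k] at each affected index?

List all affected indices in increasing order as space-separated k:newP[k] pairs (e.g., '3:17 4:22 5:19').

P[k] = A[0] + ... + A[k]
P[k] includes A[4] iff k >= 4
Affected indices: 4, 5, ..., 5; delta = -24
  P[4]: 36 + -24 = 12
  P[5]: 32 + -24 = 8

Answer: 4:12 5:8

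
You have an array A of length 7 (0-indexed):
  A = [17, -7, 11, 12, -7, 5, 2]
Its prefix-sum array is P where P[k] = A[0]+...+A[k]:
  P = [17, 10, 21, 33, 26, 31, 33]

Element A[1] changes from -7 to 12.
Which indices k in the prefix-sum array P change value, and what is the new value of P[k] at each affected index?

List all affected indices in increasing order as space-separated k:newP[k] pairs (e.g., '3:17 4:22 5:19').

Answer: 1:29 2:40 3:52 4:45 5:50 6:52

Derivation:
P[k] = A[0] + ... + A[k]
P[k] includes A[1] iff k >= 1
Affected indices: 1, 2, ..., 6; delta = 19
  P[1]: 10 + 19 = 29
  P[2]: 21 + 19 = 40
  P[3]: 33 + 19 = 52
  P[4]: 26 + 19 = 45
  P[5]: 31 + 19 = 50
  P[6]: 33 + 19 = 52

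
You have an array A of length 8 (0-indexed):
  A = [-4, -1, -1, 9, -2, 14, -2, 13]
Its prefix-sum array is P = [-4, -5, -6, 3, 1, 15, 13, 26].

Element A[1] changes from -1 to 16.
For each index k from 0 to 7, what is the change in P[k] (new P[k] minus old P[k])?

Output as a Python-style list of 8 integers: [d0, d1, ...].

Element change: A[1] -1 -> 16, delta = 17
For k < 1: P[k] unchanged, delta_P[k] = 0
For k >= 1: P[k] shifts by exactly 17
Delta array: [0, 17, 17, 17, 17, 17, 17, 17]

Answer: [0, 17, 17, 17, 17, 17, 17, 17]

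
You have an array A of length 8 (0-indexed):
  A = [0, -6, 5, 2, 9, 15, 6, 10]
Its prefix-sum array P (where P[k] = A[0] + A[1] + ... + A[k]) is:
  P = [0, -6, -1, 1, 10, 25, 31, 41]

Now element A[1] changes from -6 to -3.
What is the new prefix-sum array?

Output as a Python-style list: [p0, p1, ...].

Change: A[1] -6 -> -3, delta = 3
P[k] for k < 1: unchanged (A[1] not included)
P[k] for k >= 1: shift by delta = 3
  P[0] = 0 + 0 = 0
  P[1] = -6 + 3 = -3
  P[2] = -1 + 3 = 2
  P[3] = 1 + 3 = 4
  P[4] = 10 + 3 = 13
  P[5] = 25 + 3 = 28
  P[6] = 31 + 3 = 34
  P[7] = 41 + 3 = 44

Answer: [0, -3, 2, 4, 13, 28, 34, 44]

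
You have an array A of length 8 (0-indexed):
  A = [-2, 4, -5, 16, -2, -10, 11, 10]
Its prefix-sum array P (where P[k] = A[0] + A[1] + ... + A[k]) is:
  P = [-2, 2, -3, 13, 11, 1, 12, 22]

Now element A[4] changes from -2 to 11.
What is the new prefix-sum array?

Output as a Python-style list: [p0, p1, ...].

Answer: [-2, 2, -3, 13, 24, 14, 25, 35]

Derivation:
Change: A[4] -2 -> 11, delta = 13
P[k] for k < 4: unchanged (A[4] not included)
P[k] for k >= 4: shift by delta = 13
  P[0] = -2 + 0 = -2
  P[1] = 2 + 0 = 2
  P[2] = -3 + 0 = -3
  P[3] = 13 + 0 = 13
  P[4] = 11 + 13 = 24
  P[5] = 1 + 13 = 14
  P[6] = 12 + 13 = 25
  P[7] = 22 + 13 = 35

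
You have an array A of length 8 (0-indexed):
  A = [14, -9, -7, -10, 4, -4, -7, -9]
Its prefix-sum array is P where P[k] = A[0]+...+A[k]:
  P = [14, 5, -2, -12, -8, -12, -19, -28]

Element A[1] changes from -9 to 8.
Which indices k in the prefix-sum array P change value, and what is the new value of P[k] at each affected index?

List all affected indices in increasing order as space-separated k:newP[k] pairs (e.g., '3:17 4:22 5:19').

Answer: 1:22 2:15 3:5 4:9 5:5 6:-2 7:-11

Derivation:
P[k] = A[0] + ... + A[k]
P[k] includes A[1] iff k >= 1
Affected indices: 1, 2, ..., 7; delta = 17
  P[1]: 5 + 17 = 22
  P[2]: -2 + 17 = 15
  P[3]: -12 + 17 = 5
  P[4]: -8 + 17 = 9
  P[5]: -12 + 17 = 5
  P[6]: -19 + 17 = -2
  P[7]: -28 + 17 = -11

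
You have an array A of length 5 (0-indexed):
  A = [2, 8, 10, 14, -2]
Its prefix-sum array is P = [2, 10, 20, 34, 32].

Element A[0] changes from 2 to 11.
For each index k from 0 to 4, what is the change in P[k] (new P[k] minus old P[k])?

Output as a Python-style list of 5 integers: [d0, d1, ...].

Element change: A[0] 2 -> 11, delta = 9
For k < 0: P[k] unchanged, delta_P[k] = 0
For k >= 0: P[k] shifts by exactly 9
Delta array: [9, 9, 9, 9, 9]

Answer: [9, 9, 9, 9, 9]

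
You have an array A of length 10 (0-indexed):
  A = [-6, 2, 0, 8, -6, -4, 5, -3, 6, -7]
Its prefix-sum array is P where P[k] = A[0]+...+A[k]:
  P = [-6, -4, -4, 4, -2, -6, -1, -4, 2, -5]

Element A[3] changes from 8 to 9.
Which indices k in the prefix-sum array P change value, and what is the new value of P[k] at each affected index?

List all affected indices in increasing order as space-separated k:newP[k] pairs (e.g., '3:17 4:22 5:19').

Answer: 3:5 4:-1 5:-5 6:0 7:-3 8:3 9:-4

Derivation:
P[k] = A[0] + ... + A[k]
P[k] includes A[3] iff k >= 3
Affected indices: 3, 4, ..., 9; delta = 1
  P[3]: 4 + 1 = 5
  P[4]: -2 + 1 = -1
  P[5]: -6 + 1 = -5
  P[6]: -1 + 1 = 0
  P[7]: -4 + 1 = -3
  P[8]: 2 + 1 = 3
  P[9]: -5 + 1 = -4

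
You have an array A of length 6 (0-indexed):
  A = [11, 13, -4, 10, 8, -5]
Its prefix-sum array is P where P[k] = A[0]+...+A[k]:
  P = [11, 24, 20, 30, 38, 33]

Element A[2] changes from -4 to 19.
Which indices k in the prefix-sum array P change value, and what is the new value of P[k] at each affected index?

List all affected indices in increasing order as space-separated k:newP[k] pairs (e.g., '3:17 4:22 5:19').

Answer: 2:43 3:53 4:61 5:56

Derivation:
P[k] = A[0] + ... + A[k]
P[k] includes A[2] iff k >= 2
Affected indices: 2, 3, ..., 5; delta = 23
  P[2]: 20 + 23 = 43
  P[3]: 30 + 23 = 53
  P[4]: 38 + 23 = 61
  P[5]: 33 + 23 = 56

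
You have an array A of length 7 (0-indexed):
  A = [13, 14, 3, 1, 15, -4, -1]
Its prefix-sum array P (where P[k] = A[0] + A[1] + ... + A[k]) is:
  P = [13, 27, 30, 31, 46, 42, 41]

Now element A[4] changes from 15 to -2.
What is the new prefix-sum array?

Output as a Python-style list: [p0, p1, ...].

Answer: [13, 27, 30, 31, 29, 25, 24]

Derivation:
Change: A[4] 15 -> -2, delta = -17
P[k] for k < 4: unchanged (A[4] not included)
P[k] for k >= 4: shift by delta = -17
  P[0] = 13 + 0 = 13
  P[1] = 27 + 0 = 27
  P[2] = 30 + 0 = 30
  P[3] = 31 + 0 = 31
  P[4] = 46 + -17 = 29
  P[5] = 42 + -17 = 25
  P[6] = 41 + -17 = 24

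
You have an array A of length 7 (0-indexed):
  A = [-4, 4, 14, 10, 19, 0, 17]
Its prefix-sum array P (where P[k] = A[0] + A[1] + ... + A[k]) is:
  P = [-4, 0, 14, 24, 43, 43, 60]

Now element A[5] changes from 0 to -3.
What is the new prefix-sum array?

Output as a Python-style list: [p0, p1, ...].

Change: A[5] 0 -> -3, delta = -3
P[k] for k < 5: unchanged (A[5] not included)
P[k] for k >= 5: shift by delta = -3
  P[0] = -4 + 0 = -4
  P[1] = 0 + 0 = 0
  P[2] = 14 + 0 = 14
  P[3] = 24 + 0 = 24
  P[4] = 43 + 0 = 43
  P[5] = 43 + -3 = 40
  P[6] = 60 + -3 = 57

Answer: [-4, 0, 14, 24, 43, 40, 57]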